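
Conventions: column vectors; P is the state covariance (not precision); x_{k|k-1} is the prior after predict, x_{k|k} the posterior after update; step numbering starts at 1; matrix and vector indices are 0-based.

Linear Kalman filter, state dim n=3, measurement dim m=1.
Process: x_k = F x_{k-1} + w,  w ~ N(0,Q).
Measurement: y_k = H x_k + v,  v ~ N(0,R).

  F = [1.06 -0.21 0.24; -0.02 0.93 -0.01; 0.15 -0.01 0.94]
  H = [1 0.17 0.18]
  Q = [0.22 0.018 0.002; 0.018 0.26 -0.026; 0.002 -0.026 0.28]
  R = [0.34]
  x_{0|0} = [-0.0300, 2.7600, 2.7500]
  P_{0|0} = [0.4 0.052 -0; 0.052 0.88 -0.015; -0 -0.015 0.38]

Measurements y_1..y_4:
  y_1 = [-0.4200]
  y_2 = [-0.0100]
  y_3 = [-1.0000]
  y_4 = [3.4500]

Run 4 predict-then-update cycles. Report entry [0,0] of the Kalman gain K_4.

step 1: x^-=[0.0486, 2.5399, 2.5529]  P^-=[0.7085 -0.1152 0.1540; -0.1152 1.0197 -0.0448; 0.1540 -0.0448 0.6250]  S=[1.1118]  K=[0.6446; 0.0451; 0.2328]  nu=[-1.3599]  x^+=[-0.8280, 2.4786, 2.2363]  P^+=[0.2466 -0.1475 -0.0129; -0.1475 1.0174 -0.0565; -0.0129 -0.0565 0.5647]
step 2: x^-=[-0.8615, 2.2993, 1.9531]  P^-=[0.6392 -0.3458 0.1749; -0.3458 1.1466 -0.1112; 0.1749 -0.1112 0.7825]  S=[0.9763]  K=[0.6268; -0.1750; 0.3041]  nu=[0.1090]  x^+=[-0.7931, 2.2802, 1.9863]  P^+=[0.2557 -0.2387 -0.0111; -0.2387 1.1167 -0.0593; -0.0111 -0.0593 0.6922]
step 3: x^-=[-0.8429, 2.1166, 1.7253]  P^-=[0.7030 -0.4567 0.2116; -0.4567 1.2360 -0.1286; 0.2116 -0.1286 0.8962]  S=[1.0208]  K=[0.6499; -0.2642; 0.3439]  nu=[-0.8275]  x^+=[-1.3807, 2.3352, 1.4407]  P^+=[0.2718 -0.2814 -0.0166; -0.2814 1.1647 -0.0359; -0.0166 -0.0359 0.7755]
step 4: x^-=[-1.6081, 2.1850, 1.1238]  P^-=[0.7419 -0.5035 0.2245; -0.5035 1.2787 -0.1153; 0.2245 -0.1153 0.9683]  S=[1.0528]  K=[0.6618; -0.2915; 0.3602]  nu=[4.4844]  x^+=[1.3595, 0.8779, 2.7391]  P^+=[0.2808 -0.3004 -0.0264; -0.3004 1.1893 -0.0047; -0.0264 -0.0047 0.8317]

K[0,0] = 0.6618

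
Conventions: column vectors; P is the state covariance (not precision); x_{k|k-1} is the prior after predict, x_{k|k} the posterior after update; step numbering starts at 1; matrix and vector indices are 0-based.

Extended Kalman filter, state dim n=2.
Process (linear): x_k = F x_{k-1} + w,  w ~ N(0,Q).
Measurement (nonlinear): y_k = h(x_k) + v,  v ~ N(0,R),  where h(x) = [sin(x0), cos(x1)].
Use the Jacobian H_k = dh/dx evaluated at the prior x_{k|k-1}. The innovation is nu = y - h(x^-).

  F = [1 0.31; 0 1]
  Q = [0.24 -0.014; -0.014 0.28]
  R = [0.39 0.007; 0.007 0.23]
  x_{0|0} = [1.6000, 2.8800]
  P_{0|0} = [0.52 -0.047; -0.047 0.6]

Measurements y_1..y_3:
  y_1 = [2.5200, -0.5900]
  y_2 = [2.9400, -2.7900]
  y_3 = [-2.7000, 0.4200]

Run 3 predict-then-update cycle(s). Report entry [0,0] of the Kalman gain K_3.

K[0,0] = -0.6980

step 1: x^-=[2.4928, 2.8800]  P^-=[0.7885 0.1250; 0.1250 0.8800]  H_jac=[-0.7968 0.0000; 0.0000 -0.2586]  S=[0.8906 0.0328; 0.0328 0.2889]  K=[-0.7043 -0.0320; -0.0832 -0.7784]  nu=[1.9158, 0.3760]  x^+=[1.1315, 2.4279]  P^+=[0.3450 0.0476; 0.0476 0.6946]
step 2: x^-=[1.8842, 2.4279]  P^-=[0.6812 0.2489; 0.2489 0.9746]  H_jac=[-0.3083 0.0000; 0.0000 -0.6546]  S=[0.4547 0.0572; 0.0572 0.6476]  K=[-0.4350 -0.2131; -0.0453 -0.9811]  nu=[1.9887, -2.0340]  x^+=[1.4526, 4.3335]  P^+=[0.5551 0.0795; 0.0795 0.3452]
step 3: x^-=[2.7960, 4.3335]  P^-=[0.8776 0.1725; 0.1725 0.6252]  H_jac=[-0.9409 0.0000; 0.0000 0.9291]  S=[1.1669 -0.1438; -0.1438 0.7697]  K=[-0.6980 0.0778; -0.0472 0.7459]  nu=[-3.0388, 0.7899]  x^+=[4.9786, 5.0660]  P^+=[0.2888 0.0140; 0.0140 0.1843]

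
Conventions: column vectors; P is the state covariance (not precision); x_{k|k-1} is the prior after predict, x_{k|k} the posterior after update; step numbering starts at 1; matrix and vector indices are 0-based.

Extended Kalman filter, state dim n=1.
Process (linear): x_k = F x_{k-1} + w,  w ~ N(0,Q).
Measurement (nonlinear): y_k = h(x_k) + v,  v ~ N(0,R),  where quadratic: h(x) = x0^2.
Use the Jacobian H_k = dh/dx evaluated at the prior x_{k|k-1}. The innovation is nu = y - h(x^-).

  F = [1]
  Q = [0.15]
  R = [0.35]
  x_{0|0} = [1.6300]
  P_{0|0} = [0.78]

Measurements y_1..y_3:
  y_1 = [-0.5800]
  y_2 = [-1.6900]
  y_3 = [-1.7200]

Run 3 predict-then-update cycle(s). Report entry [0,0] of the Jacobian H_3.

H_jac[0,0] = -0.1996

step 1: x^-=[1.6300]  P^-=[0.9300]  H_jac=[3.2600]  S=[10.2337]  K=[0.2963]  nu=[-3.2369]  x^+=[0.6710]  P^+=[0.0318]
step 2: x^-=[0.6710]  P^-=[0.1818]  H_jac=[1.3421]  S=[0.6775]  K=[0.3602]  nu=[-2.1403]  x^+=[-0.0998]  P^+=[0.0939]
step 3: x^-=[-0.0998]  P^-=[0.2439]  H_jac=[-0.1996]  S=[0.3597]  K=[-0.1354]  nu=[-1.7300]  x^+=[0.1344]  P^+=[0.2373]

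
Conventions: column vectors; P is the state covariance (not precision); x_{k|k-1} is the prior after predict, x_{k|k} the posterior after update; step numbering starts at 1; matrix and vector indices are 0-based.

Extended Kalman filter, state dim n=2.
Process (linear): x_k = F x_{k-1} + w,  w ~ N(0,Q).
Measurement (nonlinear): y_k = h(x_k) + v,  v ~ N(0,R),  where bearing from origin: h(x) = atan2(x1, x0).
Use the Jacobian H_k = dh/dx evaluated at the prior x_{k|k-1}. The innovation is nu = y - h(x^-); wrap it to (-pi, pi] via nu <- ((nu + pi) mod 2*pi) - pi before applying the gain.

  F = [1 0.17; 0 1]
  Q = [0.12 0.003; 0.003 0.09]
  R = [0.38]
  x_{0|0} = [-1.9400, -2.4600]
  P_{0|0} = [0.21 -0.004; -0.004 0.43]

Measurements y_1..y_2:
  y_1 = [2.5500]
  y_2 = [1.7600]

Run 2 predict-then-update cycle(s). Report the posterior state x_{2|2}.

step 1: x^-=[-2.3582, -2.4600]  P^-=[0.3411 0.0721; 0.0721 0.5200]  H_jac=[0.2118 -0.2031]  S=[0.4105]  K=[0.1403; -0.2200]  nu=[-1.3981]  x^+=[-2.5544, -2.1524]  P^+=[0.3330 0.0848; 0.0848 0.5001]
step 2: x^-=[-2.9203, -2.1524]  P^-=[0.4963 0.1728; 0.1728 0.5901]  H_jac=[0.1635 -0.2219]  S=[0.4098]  K=[0.1045; -0.2506]  nu=[-2.0168]  x^+=[-3.1310, -1.6470]  P^+=[0.4918 0.1835; 0.1835 0.5644]

x_post = [-3.1310, -1.6470]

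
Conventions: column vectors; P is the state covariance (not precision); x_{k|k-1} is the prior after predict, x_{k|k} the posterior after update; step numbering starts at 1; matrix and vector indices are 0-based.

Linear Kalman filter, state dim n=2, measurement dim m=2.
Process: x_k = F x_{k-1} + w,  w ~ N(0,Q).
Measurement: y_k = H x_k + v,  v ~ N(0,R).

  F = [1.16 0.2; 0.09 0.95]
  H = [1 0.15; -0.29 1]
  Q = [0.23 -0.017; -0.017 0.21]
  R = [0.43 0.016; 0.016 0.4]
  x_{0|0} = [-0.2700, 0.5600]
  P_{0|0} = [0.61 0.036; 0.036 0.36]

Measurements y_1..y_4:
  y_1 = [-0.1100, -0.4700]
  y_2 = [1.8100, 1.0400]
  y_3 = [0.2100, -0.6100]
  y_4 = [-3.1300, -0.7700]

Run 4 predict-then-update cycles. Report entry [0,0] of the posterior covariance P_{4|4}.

P_post[0,0] = 0.2359

step 1: x^-=[-0.2012, 0.5077]  P^-=[1.0819 0.1554; 0.1554 0.5460]  S=[1.5708 -0.0672; -0.0672 0.9469]  K=[0.6986 -0.1177; 0.1742 0.5414]  nu=[0.0150, -1.0360]  x^+=[-0.0688, -0.0506]  P^+=[0.2912 0.0486; 0.0486 0.2334]
step 2: x^-=[-0.0899, -0.0543]  P^-=[0.6537 0.1122; 0.1122 0.4313]  S=[1.1271 -0.0016; -0.0016 0.8213]  K=[0.5948 -0.0931; 0.1576 0.4859]  nu=[1.9081, 1.0682]  x^+=[0.9456, 0.7655]  P^+=[0.2477 0.0441; 0.0441 0.2097]
step 3: x^-=[1.2499, 0.8123]  P^-=[0.5921 0.0981; 0.0981 0.4088]  S=[1.0607 -0.0006; -0.0006 0.8017]  K=[0.5720 -0.0914; 0.1505 0.4745]  nu=[-1.1618, -1.0598]  x^+=[0.6823, 0.1345]  P^+=[0.2383 0.0417; 0.0417 0.2043]
step 4: x^-=[0.8183, 0.1892]  P^-=[0.5781 0.0934; 0.0934 0.4034]  S=[1.0452 -0.0018; -0.0018 0.7979]  K=[0.5663 -0.0918; 0.1481 0.4720]  nu=[-3.9767, -0.7219]  x^+=[-1.3676, -0.7403]  P^+=[0.2359 0.0408; 0.0408 0.2030]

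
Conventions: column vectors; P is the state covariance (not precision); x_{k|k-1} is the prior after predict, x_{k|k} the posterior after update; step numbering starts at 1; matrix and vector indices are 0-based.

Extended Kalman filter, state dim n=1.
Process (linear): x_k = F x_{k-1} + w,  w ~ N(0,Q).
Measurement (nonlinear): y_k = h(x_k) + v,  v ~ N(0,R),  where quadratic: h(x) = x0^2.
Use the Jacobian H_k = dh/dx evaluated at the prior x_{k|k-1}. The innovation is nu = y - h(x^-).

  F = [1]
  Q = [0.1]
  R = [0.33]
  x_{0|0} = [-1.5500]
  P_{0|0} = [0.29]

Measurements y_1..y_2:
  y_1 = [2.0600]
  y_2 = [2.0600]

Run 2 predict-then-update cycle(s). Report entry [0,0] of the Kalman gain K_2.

step 1: x^-=[-1.5500]  P^-=[0.3900]  H_jac=[-3.1000]  S=[4.0779]  K=[-0.2965]  nu=[-0.3425]  x^+=[-1.4485]  P^+=[0.0316]
step 2: x^-=[-1.4485]  P^-=[0.1316]  H_jac=[-2.8969]  S=[1.4341]  K=[-0.2658]  nu=[-0.0380]  x^+=[-1.4384]  P^+=[0.0303]

K[0,0] = -0.2658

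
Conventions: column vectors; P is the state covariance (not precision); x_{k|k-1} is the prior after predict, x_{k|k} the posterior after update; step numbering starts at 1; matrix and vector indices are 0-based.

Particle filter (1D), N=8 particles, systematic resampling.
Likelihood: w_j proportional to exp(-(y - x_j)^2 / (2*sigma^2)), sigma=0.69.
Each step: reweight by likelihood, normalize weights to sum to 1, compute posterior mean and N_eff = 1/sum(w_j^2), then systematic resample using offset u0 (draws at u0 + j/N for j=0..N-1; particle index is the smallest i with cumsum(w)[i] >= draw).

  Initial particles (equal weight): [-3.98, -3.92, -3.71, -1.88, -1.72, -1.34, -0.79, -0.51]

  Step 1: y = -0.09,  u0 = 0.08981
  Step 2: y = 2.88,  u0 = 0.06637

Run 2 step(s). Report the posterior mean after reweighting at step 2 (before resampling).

step 1: w=[0.0000, 0.0000, 0.0000, 0.0201, 0.0357, 0.1128, 0.3478, 0.4835]  mean=-0.7718  Neff=2.7086  idx=[5, 6, 6, 6, 7, 7, 7, 7]
step 2: w=[0.0003, 0.0287, 0.0287, 0.0287, 0.2284, 0.2284, 0.2284, 0.2284]  mean=-0.5343  Neff=4.7350  idx=[3, 4, 5, 5, 6, 6, 7, 7]

post_mean = -0.5343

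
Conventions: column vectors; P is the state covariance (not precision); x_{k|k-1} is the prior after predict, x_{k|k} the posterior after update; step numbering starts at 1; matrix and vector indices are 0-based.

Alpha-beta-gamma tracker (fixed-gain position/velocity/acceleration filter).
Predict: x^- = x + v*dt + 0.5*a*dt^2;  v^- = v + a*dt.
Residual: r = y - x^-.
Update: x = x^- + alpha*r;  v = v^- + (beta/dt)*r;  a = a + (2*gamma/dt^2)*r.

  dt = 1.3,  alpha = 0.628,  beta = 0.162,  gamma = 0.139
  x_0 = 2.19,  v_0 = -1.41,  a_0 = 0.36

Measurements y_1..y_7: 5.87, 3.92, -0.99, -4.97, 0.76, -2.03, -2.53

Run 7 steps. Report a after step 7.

step 1: x_pred=0.6612  r=5.2088  x^+=3.9323  v^+=-0.2929  a^+=1.2168
step 2: x_pred=4.5798  r=-0.6598  x^+=4.1654  v^+=1.2068  a^+=1.1083
step 3: x_pred=6.6707  r=-7.6607  x^+=1.8598  v^+=1.6929  a^+=-0.1519
step 4: x_pred=3.9322  r=-8.9022  x^+=-1.6584  v^+=0.3861  a^+=-1.6163
step 5: x_pred=-2.5221  r=3.2821  x^+=-0.4610  v^+=-1.3060  a^+=-1.0764
step 6: x_pred=-3.0683  r=1.0383  x^+=-2.4162  v^+=-2.5759  a^+=-0.9056
step 7: x_pred=-6.5301  r=4.0001  x^+=-4.0180  v^+=-3.2546  a^+=-0.2476

a_post = -0.2476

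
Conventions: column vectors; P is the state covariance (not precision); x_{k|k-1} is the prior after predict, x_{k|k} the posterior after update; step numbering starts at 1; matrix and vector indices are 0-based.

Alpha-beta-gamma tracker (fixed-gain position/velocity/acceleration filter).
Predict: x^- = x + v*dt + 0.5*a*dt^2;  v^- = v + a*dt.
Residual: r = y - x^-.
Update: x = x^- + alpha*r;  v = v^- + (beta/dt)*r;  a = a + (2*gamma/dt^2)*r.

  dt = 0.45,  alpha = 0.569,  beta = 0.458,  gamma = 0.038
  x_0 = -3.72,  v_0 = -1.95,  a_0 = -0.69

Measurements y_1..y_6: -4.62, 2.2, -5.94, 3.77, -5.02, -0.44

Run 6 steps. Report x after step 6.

x_post = -1.2363

step 1: x_pred=-4.6674  r=0.0474  x^+=-4.6404  v^+=-2.2123  a^+=-0.6722
step 2: x_pred=-5.7040  r=7.9040  x^+=-1.2066  v^+=5.5297  a^+=2.2942
step 3: x_pred=1.5140  r=-7.4540  x^+=-2.7273  v^+=-1.0244  a^+=-0.5033
step 4: x_pred=-3.2393  r=7.0093  x^+=0.7490  v^+=5.8829  a^+=2.1273
step 5: x_pred=3.6117  r=-8.6317  x^+=-1.2997  v^+=-1.9449  a^+=-1.1123
step 6: x_pred=-2.2876  r=1.8476  x^+=-1.2363  v^+=-0.5650  a^+=-0.4189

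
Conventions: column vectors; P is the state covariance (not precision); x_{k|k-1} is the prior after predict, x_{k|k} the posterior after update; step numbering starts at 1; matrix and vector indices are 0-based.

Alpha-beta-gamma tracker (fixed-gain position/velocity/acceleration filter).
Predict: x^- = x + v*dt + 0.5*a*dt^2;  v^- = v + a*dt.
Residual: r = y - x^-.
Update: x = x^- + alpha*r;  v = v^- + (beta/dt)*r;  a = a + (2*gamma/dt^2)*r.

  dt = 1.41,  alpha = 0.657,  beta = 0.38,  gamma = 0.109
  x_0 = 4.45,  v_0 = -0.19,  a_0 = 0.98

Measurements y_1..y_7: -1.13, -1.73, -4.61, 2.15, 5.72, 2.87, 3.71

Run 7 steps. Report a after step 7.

step 1: x_pred=5.1563  r=-6.2863  x^+=1.0262  v^+=-0.5024  a^+=0.2907
step 2: x_pred=0.6068  r=-2.3368  x^+=-0.9285  v^+=-0.7223  a^+=0.0345
step 3: x_pred=-1.9126  r=-2.6974  x^+=-3.6848  v^+=-1.4006  a^+=-0.2613
step 4: x_pred=-5.9195  r=8.0695  x^+=-0.6178  v^+=0.4057  a^+=0.6235
step 5: x_pred=0.5740  r=5.1460  x^+=3.9549  v^+=2.6717  a^+=1.1878
step 6: x_pred=8.9027  r=-6.0327  x^+=4.9392  v^+=2.7206  a^+=0.5263
step 7: x_pred=9.2985  r=-5.5885  x^+=5.6269  v^+=1.9566  a^+=-0.0865

a_post = -0.0865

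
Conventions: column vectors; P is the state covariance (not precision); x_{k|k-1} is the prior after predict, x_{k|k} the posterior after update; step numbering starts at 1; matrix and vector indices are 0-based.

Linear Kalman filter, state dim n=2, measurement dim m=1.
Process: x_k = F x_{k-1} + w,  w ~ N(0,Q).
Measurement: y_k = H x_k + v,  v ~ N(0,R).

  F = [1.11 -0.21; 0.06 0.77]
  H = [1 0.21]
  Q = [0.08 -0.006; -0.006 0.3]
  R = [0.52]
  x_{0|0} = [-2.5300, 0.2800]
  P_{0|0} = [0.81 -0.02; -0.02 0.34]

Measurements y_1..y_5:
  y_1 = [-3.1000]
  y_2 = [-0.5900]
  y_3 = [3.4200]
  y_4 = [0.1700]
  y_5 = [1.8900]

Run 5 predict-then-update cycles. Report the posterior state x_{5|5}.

x_post = [1.3056, -0.3476]

step 1: x^-=[-2.8671, 0.0638]  P^-=[1.1023 -0.0239; -0.0239 0.5027]  S=[1.6345]  K=[0.6714; 0.0500]  nu=[-0.2463]  x^+=[-3.0325, 0.0515]  P^+=[0.3656 -0.0787; -0.0787 0.4986]
step 2: x^-=[-3.3768, -0.1423]  P^-=[0.5892 -0.1286; -0.1286 0.5896]  S=[1.0812]  K=[0.5200; -0.0044]  nu=[2.8167]  x^+=[-1.9122, -0.1546]  P^+=[0.2969 -0.1261; -0.1261 0.5896]
step 3: x^-=[-2.0901, -0.2338]  P^-=[0.5306 -0.1878; -0.1878 0.6390]  S=[0.9999]  K=[0.4912; -0.0536]  nu=[5.5592]  x^+=[0.6405, -0.5316]  P^+=[0.2893 -0.1614; -0.1614 0.6361]
step 4: x^-=[0.8226, -0.3709]  P^-=[0.5398 -0.2255; -0.2255 0.6633]  S=[0.9943]  K=[0.4952; -0.0868]  nu=[-0.5747]  x^+=[0.5380, -0.3210]  P^+=[0.2959 -0.1828; -0.1828 0.6558]
step 5: x^-=[0.6646, -0.2149]  P^-=[0.5588 -0.2463; -0.2463 0.6730]  S=[1.0050]  K=[0.5045; -0.1044]  nu=[1.2706]  x^+=[1.3056, -0.3476]  P^+=[0.3030 -0.1933; -0.1933 0.6620]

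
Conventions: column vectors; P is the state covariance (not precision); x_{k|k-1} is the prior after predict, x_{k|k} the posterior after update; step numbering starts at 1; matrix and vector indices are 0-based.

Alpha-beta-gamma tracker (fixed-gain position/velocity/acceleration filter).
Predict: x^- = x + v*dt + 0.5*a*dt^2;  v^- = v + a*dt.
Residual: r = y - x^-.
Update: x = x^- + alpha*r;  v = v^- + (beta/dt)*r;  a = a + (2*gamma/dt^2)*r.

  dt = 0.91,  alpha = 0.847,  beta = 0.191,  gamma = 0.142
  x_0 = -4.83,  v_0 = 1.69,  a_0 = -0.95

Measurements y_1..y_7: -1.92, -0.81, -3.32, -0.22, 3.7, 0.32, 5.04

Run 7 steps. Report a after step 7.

a_post = 1.3289

step 1: x_pred=-3.6854  r=1.7654  x^+=-2.1901  v^+=1.1960  a^+=-0.3445
step 2: x_pred=-1.2444  r=0.4344  x^+=-0.8765  v^+=0.9737  a^+=-0.1956
step 3: x_pred=-0.0714  r=-3.2486  x^+=-2.8230  v^+=0.1139  a^+=-1.3097
step 4: x_pred=-3.2616  r=3.0416  x^+=-0.6854  v^+=-0.4395  a^+=-0.2666
step 5: x_pred=-1.1957  r=4.8957  x^+=2.9510  v^+=0.3454  a^+=1.4124
step 6: x_pred=3.8501  r=-3.5301  x^+=0.8601  v^+=0.8898  a^+=0.2018
step 7: x_pred=1.7534  r=3.2866  x^+=4.5372  v^+=1.7633  a^+=1.3289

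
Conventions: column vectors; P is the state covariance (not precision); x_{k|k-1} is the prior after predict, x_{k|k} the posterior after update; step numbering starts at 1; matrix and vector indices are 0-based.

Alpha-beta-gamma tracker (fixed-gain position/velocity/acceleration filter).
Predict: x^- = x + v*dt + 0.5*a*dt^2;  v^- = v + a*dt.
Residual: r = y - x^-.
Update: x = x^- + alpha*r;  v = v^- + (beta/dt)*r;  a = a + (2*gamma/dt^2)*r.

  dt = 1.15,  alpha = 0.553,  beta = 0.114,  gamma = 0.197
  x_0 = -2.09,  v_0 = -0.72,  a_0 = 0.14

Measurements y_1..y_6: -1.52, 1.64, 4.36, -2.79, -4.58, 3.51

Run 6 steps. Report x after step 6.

x_post = 2.2928

step 1: x_pred=-2.8254  r=1.3054  x^+=-2.1035  v^+=-0.4296  a^+=0.5289
step 2: x_pred=-2.2478  r=3.8878  x^+=-0.0979  v^+=0.5641  a^+=1.6872
step 3: x_pred=1.6665  r=2.6935  x^+=3.1560  v^+=2.7713  a^+=2.4896
step 4: x_pred=7.9893  r=-10.7793  x^+=2.0283  v^+=4.5658  a^+=-0.7217
step 5: x_pred=6.8018  r=-11.3818  x^+=0.5077  v^+=2.6076  a^+=-4.1126
step 6: x_pred=0.7869  r=2.7231  x^+=2.2928  v^+=-1.8520  a^+=-3.3013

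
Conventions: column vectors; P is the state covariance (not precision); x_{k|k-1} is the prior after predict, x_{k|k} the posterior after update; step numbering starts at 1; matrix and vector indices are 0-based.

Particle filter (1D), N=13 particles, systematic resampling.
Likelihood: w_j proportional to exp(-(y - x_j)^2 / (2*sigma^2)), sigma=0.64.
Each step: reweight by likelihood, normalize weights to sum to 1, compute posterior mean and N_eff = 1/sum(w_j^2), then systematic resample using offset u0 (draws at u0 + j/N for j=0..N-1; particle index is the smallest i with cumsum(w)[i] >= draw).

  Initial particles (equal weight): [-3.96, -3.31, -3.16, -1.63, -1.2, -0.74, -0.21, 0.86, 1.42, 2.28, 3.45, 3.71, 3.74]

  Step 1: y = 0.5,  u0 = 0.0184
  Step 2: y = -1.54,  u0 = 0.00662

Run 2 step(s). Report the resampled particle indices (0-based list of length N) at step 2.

step 1: w=[0.0000, 0.0000, 0.0000, 0.0020, 0.0150, 0.0782, 0.2761, 0.4362, 0.1818, 0.0107, 0.0000, 0.0000, 0.0000]  mean=0.5205  Neff=3.2681  idx=[5, 6, 6, 6, 6, 7, 7, 7, 7, 7, 7, 8, 8]
step 2: w=[0.4951, 0.1248, 0.1248, 0.1248, 0.1248, 0.0010, 0.0010, 0.0010, 0.0010, 0.0010, 0.0010, 0.0000, 0.0000]  mean=-0.4662  Neff=3.2533  idx=[0, 0, 0, 0, 0, 0, 0, 1, 2, 2, 3, 3, 4]

resampled_idx = [0, 0, 0, 0, 0, 0, 0, 1, 2, 2, 3, 3, 4]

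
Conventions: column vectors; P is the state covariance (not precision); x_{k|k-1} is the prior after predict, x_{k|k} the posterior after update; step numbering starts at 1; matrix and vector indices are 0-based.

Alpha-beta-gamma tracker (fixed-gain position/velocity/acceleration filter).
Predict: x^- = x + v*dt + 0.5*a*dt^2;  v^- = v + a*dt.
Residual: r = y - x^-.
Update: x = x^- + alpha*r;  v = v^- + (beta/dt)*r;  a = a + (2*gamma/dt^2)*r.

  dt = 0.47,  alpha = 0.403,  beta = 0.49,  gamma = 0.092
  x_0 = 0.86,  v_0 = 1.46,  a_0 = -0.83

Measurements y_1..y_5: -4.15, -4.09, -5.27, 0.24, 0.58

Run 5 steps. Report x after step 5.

step 1: x_pred=1.4545  r=-5.6045  x^+=-0.8041  v^+=-4.7731  a^+=-5.4983
step 2: x_pred=-3.6548  r=-0.4352  x^+=-3.8302  v^+=-7.8111  a^+=-5.8609
step 3: x_pred=-8.1487  r=2.8787  x^+=-6.9886  v^+=-7.5645  a^+=-3.4630
step 4: x_pred=-10.9264  r=11.1664  x^+=-6.4263  v^+=2.4494  a^+=5.8381
step 5: x_pred=-4.6303  r=5.2103  x^+=-2.5305  v^+=10.6253  a^+=10.1780

x_post = -2.5305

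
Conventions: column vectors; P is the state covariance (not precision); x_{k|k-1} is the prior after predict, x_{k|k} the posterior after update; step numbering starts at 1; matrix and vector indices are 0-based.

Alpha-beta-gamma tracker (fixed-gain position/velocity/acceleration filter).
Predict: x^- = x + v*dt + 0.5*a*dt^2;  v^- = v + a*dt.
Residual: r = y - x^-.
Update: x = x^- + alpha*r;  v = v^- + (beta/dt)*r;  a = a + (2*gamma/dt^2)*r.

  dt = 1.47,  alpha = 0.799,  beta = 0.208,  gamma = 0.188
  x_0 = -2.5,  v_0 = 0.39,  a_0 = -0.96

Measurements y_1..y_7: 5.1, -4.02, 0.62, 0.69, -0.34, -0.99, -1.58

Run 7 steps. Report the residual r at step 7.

resid = -1.3472

step 1: x_pred=-2.9639  r=8.0639  x^+=3.4791  v^+=0.1198  a^+=0.4431
step 2: x_pred=4.1341  r=-8.1541  x^+=-2.3810  v^+=-0.3825  a^+=-0.9757
step 3: x_pred=-3.9975  r=4.6175  x^+=-0.3081  v^+=-1.1634  a^+=-0.1722
step 4: x_pred=-2.2045  r=2.8945  x^+=0.1082  v^+=-1.0070  a^+=0.3314
step 5: x_pred=-1.0141  r=0.6741  x^+=-0.4755  v^+=-0.4245  a^+=0.4487
step 6: x_pred=-0.6147  r=-0.3753  x^+=-0.9146  v^+=0.1820  a^+=0.3834
step 7: x_pred=-0.2328  r=-1.3472  x^+=-1.3092  v^+=0.5550  a^+=0.1490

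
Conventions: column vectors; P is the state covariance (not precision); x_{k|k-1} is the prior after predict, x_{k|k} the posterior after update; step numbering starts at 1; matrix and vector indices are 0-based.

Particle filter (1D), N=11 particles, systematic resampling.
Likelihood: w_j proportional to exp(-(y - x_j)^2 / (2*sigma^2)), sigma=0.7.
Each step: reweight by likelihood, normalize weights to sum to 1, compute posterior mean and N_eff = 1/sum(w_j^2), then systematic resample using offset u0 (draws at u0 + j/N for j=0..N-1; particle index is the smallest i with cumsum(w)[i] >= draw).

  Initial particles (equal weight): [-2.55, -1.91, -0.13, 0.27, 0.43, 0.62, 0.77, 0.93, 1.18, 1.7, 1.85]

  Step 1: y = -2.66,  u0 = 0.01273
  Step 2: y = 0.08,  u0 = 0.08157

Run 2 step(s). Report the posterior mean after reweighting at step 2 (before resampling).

step 1: w=[0.6361, 0.3628, 0.0009, 0.0001, 0.0000, 0.0000, 0.0000, 0.0000, 0.0000, 0.0000, 0.0000]  mean=-2.3151  Neff=1.8647  idx=[0, 0, 0, 0, 0, 0, 0, 1, 1, 1, 1]
step 2: w=[0.0113, 0.0113, 0.0113, 0.0113, 0.0113, 0.0113, 0.0113, 0.2303, 0.2303, 0.2303, 0.2303]  mean=-1.9605  Neff=4.6948  idx=[7, 7, 7, 8, 8, 8, 9, 9, 10, 10, 10]

post_mean = -1.9605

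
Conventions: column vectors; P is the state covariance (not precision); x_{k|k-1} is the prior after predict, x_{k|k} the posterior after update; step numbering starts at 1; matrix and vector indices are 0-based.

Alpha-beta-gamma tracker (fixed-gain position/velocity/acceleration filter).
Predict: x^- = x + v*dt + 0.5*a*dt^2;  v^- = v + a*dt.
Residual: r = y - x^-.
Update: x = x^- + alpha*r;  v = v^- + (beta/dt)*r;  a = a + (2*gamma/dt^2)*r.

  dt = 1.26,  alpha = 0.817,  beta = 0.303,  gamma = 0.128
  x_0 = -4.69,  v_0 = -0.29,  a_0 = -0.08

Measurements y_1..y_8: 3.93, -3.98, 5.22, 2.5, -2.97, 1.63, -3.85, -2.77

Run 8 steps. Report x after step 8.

step 1: x_pred=-5.1189  r=9.0489  x^+=2.2741  v^+=1.7852  a^+=1.3791
step 2: x_pred=5.6182  r=-9.5982  x^+=-2.2235  v^+=1.2148  a^+=-0.1686
step 3: x_pred=-0.8267  r=6.0467  x^+=4.1135  v^+=2.4565  a^+=0.8064
step 4: x_pred=7.8488  r=-5.3488  x^+=3.4788  v^+=2.1864  a^+=-0.0560
step 5: x_pred=6.1892  r=-9.1592  x^+=-1.2939  v^+=-0.0868  a^+=-1.5330
step 6: x_pred=-2.6201  r=4.2501  x^+=0.8522  v^+=-0.9963  a^+=-0.8476
step 7: x_pred=-1.0759  r=-2.7741  x^+=-3.3423  v^+=-2.7314  a^+=-1.2949
step 8: x_pred=-7.8118  r=5.0418  x^+=-3.6927  v^+=-3.1506  a^+=-0.4819

x_post = -3.6927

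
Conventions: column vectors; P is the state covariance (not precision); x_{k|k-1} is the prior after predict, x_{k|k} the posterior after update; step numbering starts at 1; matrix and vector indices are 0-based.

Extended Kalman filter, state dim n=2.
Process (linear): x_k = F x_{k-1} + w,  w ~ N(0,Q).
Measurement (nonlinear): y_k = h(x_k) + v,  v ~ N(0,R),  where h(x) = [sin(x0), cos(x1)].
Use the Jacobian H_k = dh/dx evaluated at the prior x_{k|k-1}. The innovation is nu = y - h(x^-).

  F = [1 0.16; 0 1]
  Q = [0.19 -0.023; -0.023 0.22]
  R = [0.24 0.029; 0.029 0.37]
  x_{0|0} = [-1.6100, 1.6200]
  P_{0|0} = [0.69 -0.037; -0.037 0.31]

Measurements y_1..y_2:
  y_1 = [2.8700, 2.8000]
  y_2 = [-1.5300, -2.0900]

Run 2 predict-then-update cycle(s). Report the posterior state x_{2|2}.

x_post = [-0.7396, 0.6828]

step 1: x^-=[-1.3508, 1.6200]  P^-=[0.8761 -0.0104; -0.0104 0.5300]  H_jac=[0.2182 0.0000; 0.0000 -0.9988]  S=[0.2817 0.0313; 0.0313 0.8987]  K=[0.6800 -0.0121; 0.0575 -0.5910]  nu=[3.8459, 2.8492]  x^+=[1.2299, 0.1574]  P^+=[0.7462 -0.0153; -0.0153 0.2173]
step 2: x^-=[1.2550, 0.1574]  P^-=[0.9369 -0.0035; -0.0035 0.4373]  H_jac=[0.3105 0.0000; 0.0000 -0.1567]  S=[0.3303 0.0292; 0.0292 0.3807]  K=[0.8866 -0.0665; 0.0127 -0.1810]  nu=[-2.4806, -3.0776]  x^+=[-0.7396, 0.6828]  P^+=[0.6790 -0.0071; -0.0071 0.4249]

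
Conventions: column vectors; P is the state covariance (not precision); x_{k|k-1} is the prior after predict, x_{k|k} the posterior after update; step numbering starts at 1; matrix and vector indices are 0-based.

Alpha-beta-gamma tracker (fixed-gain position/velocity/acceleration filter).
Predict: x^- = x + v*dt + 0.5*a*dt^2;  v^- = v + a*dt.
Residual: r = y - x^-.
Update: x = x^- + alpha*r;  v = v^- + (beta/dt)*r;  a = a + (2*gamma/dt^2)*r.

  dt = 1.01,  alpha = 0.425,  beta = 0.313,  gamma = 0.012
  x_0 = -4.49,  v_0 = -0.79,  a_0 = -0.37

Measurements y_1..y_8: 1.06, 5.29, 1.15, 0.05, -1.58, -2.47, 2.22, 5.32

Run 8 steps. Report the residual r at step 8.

step 1: x_pred=-5.4766  r=6.5366  x^+=-2.6986  v^+=0.8620  a^+=-0.2162
step 2: x_pred=-1.9382  r=7.2282  x^+=1.1338  v^+=2.8837  a^+=-0.0462
step 3: x_pred=4.0227  r=-2.8727  x^+=2.8018  v^+=1.9468  a^+=-0.1137
step 4: x_pred=4.7101  r=-4.6601  x^+=2.7295  v^+=0.3877  a^+=-0.2234
step 5: x_pred=3.0072  r=-4.5872  x^+=1.0577  v^+=-1.2595  a^+=-0.3313
step 6: x_pred=-0.3834  r=-2.0866  x^+=-1.2702  v^+=-2.2407  a^+=-0.3804
step 7: x_pred=-3.7273  r=5.9473  x^+=-1.1997  v^+=-0.7818  a^+=-0.2405
step 8: x_pred=-2.1120  r=7.4320  x^+=1.0466  v^+=1.2785  a^+=-0.0656

resid = 7.4320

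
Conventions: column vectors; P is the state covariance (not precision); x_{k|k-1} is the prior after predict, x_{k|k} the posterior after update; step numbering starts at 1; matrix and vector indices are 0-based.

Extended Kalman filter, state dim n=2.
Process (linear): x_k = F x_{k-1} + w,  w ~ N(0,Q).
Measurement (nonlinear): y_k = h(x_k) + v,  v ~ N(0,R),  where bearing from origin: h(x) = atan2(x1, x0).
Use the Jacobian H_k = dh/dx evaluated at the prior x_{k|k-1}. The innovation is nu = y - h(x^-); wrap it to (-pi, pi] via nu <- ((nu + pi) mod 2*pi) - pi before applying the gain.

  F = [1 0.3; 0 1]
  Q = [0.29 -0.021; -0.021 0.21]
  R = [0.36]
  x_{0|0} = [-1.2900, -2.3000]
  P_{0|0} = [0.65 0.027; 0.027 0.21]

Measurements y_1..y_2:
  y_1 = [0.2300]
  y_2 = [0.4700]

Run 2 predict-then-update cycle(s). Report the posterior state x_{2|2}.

x_post = [0.3167, -2.9203]

step 1: x^-=[-1.9800, -2.3000]  P^-=[0.9751 0.0690; 0.0690 0.4200]  H_jac=[0.2497 -0.2150]  S=[0.4328]  K=[0.5283; -0.1688]  nu=[2.5116]  x^+=[-0.6531, -2.7240]  P^+=[0.8543 0.1076; 0.1076 0.4077]
step 2: x^-=[-1.4702, -2.7240]  P^-=[1.2455 0.2089; 0.2089 0.6177]  H_jac=[0.2843 -0.1534]  S=[0.4570]  K=[0.7047; -0.0774]  nu=[2.5357]  x^+=[0.3167, -2.9203]  P^+=[1.0186 0.2338; 0.2338 0.6149]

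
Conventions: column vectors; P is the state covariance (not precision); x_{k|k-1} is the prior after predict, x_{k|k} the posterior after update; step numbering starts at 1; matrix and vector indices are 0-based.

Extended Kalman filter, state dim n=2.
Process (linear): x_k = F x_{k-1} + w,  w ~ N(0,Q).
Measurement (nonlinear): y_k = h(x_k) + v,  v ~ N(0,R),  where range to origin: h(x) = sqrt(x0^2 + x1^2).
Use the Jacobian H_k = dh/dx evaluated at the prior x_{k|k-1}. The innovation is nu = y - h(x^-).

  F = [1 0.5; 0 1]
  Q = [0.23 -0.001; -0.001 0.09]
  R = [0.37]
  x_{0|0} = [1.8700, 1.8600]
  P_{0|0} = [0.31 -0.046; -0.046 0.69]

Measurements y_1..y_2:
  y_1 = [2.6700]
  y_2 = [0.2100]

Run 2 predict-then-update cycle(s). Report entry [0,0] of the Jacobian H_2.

H_jac[0,0] = 0.9035

step 1: x^-=[2.8000, 1.8600]  P^-=[0.6665 0.2980; 0.2980 0.7800]  H_jac=[0.8330 0.5533]  S=[1.3459]  K=[0.5350; 0.5051]  nu=[-0.6915]  x^+=[2.4301, 1.5107]  P^+=[0.2813 -0.0657; -0.0657 0.4366]
step 2: x^-=[3.1854, 1.5107]  P^-=[0.5547 0.1516; 0.1516 0.5266]  H_jac=[0.9035 0.4285]  S=[1.0370]  K=[0.5460; 0.3497]  nu=[-3.3155]  x^+=[1.3751, 0.3512]  P^+=[0.2456 -0.0464; -0.0464 0.3998]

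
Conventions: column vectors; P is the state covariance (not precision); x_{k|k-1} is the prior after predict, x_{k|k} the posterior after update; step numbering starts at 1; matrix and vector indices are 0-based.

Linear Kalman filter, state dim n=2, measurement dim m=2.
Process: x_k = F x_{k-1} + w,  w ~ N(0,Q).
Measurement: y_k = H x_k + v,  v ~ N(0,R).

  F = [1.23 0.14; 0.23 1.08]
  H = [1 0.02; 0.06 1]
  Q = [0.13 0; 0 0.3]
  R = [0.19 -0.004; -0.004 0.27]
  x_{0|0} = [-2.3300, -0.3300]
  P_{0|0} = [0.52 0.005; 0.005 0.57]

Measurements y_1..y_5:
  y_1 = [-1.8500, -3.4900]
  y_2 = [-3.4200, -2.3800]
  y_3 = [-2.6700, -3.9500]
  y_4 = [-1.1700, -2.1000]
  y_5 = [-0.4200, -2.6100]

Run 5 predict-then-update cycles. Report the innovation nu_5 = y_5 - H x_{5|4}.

step 1: x^-=[-2.9121, -0.8923]  P^-=[0.9296 0.2401; 0.2401 0.9948]  S=[1.1296 0.3121; 0.3121 1.2970]  K=[0.8186 0.0312; 0.0163 0.7742]  nu=[1.0799, -2.4230]  x^+=[-2.1036, -2.7506]  P^+=[0.1555 -0.0042; -0.0042 0.2092]
step 2: x^-=[-2.9725, -3.4545]  P^-=[0.3679 0.0699; 0.0699 0.5502]  S=[0.5609 0.0991; 0.0991 0.8299]  K=[0.6526 0.0329; 0.0268 0.6648]  nu=[-0.3784, 1.2529]  x^+=[-3.1782, -2.6318]  P^+=[0.1239 -0.0011; -0.0011 0.1795]
step 3: x^-=[-4.2776, -3.5733]  P^-=[0.3205 0.0606; 0.0606 0.5153]  S=[0.5132 0.0862; 0.0862 0.7937]  K=[0.6214 0.0331; 0.0289 0.6507]  nu=[1.6791, -0.1201]  x^+=[-3.2382, -3.6029]  P^+=[0.1180 -0.0006; -0.0006 0.1756]
step 4: x^-=[-4.4873, -4.6359]  P^-=[0.3117 0.0591; 0.0591 0.5107]  S=[0.5042 0.0841; 0.0841 0.7890]  K=[0.6149 0.0331; 0.0293 0.6487]  nu=[3.4101, 2.8052]  x^+=[-2.2976, -2.7163]  P^+=[0.1167 -0.0005; -0.0005 0.1751]
step 5: x^-=[-3.2064, -3.4621]  P^-=[0.3098 0.0588; 0.0588 0.5101]  S=[0.5024 0.0836; 0.0836 0.7883]  K=[0.6136 0.0330; 0.0293 0.6485]  nu=[2.8556, 1.0445]  x^+=[-1.4198, -2.7010]  P^+=[0.1165 -0.0005; -0.0005 0.1750]

innov = [2.8556, 1.0445]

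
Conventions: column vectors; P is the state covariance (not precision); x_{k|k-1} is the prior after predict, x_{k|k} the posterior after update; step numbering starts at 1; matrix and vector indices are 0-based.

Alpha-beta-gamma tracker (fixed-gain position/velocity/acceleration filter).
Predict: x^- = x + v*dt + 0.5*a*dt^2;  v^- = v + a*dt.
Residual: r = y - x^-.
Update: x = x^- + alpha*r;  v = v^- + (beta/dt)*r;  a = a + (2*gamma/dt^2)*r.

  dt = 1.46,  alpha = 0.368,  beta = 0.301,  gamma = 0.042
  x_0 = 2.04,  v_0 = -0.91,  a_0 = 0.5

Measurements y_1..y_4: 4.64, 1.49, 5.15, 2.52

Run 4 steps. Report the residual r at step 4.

resid = -5.6766

step 1: x_pred=1.2443  r=3.3957  x^+=2.4939  v^+=0.5201  a^+=0.6338
step 2: x_pred=3.9287  r=-2.4387  x^+=3.0313  v^+=0.9427  a^+=0.5377
step 3: x_pred=4.9807  r=0.1693  x^+=5.0430  v^+=1.7626  a^+=0.5444
step 4: x_pred=8.1966  r=-5.6766  x^+=6.1076  v^+=1.3871  a^+=0.3207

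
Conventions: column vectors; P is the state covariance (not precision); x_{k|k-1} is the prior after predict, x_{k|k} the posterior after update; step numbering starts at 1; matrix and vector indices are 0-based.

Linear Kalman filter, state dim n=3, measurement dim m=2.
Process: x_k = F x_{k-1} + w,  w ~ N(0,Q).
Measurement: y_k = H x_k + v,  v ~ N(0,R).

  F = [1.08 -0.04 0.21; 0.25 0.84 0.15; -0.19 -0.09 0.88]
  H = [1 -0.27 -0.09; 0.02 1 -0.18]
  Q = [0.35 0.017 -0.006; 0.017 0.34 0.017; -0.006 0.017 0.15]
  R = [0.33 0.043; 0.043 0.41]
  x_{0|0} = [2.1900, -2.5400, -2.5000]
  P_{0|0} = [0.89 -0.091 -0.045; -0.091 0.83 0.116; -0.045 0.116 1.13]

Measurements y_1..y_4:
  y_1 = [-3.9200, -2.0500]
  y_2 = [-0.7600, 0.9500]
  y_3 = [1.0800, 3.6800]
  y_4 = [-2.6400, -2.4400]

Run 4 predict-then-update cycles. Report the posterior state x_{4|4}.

step 1: x^-=[1.9418, -1.9611, -2.3875]  P^-=[1.4248 0.1935 -0.0159; 0.1935 0.9943 0.1533; -0.0159 0.1533 1.0575]  S=[1.7416 0.0091; 0.0091 1.3918]  K=[0.7881 0.1564; -0.0546 0.6977; -0.0874 -0.0263]  nu=[-6.6062, -0.5575]  x^+=[-3.3514, -1.9891, -1.7954]  P^+=[0.3068 0.1117 0.1101; 0.1117 0.3123 0.1710; 0.1101 0.1710 1.0432]
step 2: x^-=[-3.9170, -2.7780, -0.7642]  P^-=[0.7918 0.2752 0.2059; 0.2752 0.7012 0.2414; 0.2059 0.2414 0.9114]  S=[1.0064 0.1105; 0.1105 1.0637]  K=[0.6760 0.1685; -0.0048 0.6241; 0.0505 0.0713]  nu=[2.3382, 3.6688]  x^+=[-1.7182, -0.4997, -0.3844]  P^+=[0.2765 0.1201 0.1525; 0.1201 0.2876 0.1908; 0.1525 0.1908 0.9026]
step 3: x^-=[-1.9163, -0.9070, 0.0332]  P^-=[0.7683 0.2834 0.2229; 0.2834 0.6905 0.2471; 0.2229 0.2471 0.7842]  S=[0.9739 0.1157; 0.1157 1.0470]  K=[0.6692 0.1730; 0.0028 0.6221; 0.0763 0.0970]  nu=[2.7544, 4.6313]  x^+=[0.7284, 1.9819, 0.6927]  P^+=[0.2740 0.1206 0.1465; 0.1206 0.2848 0.1782; 0.1465 0.1782 0.7669]
step 4: x^-=[0.8528, 1.9508, 0.2928]  P^-=[0.7569 0.2756 0.1935; 0.2756 0.6819 0.2191; 0.1935 0.2191 0.6830]  S=[0.9692 0.1149; 0.1149 1.0451]  K=[0.6659 0.1716; 0.0005 0.6200; 0.0646 0.0886]  nu=[-2.9398, -4.3552]  x^+=[-1.8522, -0.7507, -0.2830]  P^+=[0.2701 0.1166 0.1278; 0.1166 0.2801 0.1570; 0.1278 0.1570 0.6694]

x_post = [-1.8522, -0.7507, -0.2830]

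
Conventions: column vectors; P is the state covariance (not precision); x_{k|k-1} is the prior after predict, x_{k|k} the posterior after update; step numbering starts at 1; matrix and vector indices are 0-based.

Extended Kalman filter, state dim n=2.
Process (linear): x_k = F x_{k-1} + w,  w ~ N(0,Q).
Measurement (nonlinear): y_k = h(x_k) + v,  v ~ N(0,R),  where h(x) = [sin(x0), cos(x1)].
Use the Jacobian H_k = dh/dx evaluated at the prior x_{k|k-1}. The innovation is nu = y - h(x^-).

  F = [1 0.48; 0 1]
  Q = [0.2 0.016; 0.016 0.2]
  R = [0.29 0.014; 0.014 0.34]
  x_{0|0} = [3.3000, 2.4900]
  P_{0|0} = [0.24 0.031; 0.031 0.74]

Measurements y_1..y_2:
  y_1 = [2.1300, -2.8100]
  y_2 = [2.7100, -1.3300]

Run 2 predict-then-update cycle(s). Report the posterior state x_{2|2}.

step 1: x^-=[4.4952, 2.4900]  P^-=[0.6403 0.4022; 0.4022 0.9400]  H_jac=[-0.2155 0.0000; 0.0000 -0.6065]  S=[0.3197 0.0666; 0.0666 0.6857]  K=[-0.3648 -0.3203; -0.1000 -0.8216]  nu=[3.1065, -2.0149]  x^+=[4.0072, 3.8348]  P^+=[0.5118 0.1880; 0.1880 0.4629]
step 2: x^-=[5.8479, 3.8348]  P^-=[0.9989 0.4262; 0.4262 0.6629]  H_jac=[0.9067 0.0000; 0.0000 0.6390]  S=[1.1113 0.2609; 0.2609 0.6107]  K=[0.7896 0.1086; 0.2055 0.6059]  nu=[3.1317, -0.5608]  x^+=[8.2596, 4.1385]  P^+=[0.2542 0.0751; 0.0751 0.3269]

x_post = [8.2596, 4.1385]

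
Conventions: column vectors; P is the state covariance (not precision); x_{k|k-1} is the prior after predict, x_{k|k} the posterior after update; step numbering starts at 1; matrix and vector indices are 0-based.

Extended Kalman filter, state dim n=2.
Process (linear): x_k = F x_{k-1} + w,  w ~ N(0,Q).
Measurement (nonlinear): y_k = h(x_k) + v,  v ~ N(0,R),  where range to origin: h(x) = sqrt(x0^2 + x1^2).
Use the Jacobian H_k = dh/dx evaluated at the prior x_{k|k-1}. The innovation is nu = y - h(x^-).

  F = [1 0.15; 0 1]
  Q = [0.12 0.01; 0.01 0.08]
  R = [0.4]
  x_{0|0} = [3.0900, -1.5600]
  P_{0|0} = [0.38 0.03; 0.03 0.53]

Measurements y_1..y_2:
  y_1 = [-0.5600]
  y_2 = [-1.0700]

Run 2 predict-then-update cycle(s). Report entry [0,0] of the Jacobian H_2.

step 1: x^-=[2.8560, -1.5600]  P^-=[0.5209 0.1195; 0.1195 0.6100]  H_jac=[0.8776 -0.4794]  S=[0.8408]  K=[0.4756; -0.2230]  nu=[-3.8143]  x^+=[1.0420, -0.7093]  P^+=[0.3307 0.2087; 0.2087 0.5682]
step 2: x^-=[0.9356, -0.7093]  P^-=[0.5261 0.3039; 0.3039 0.6482]  H_jac=[0.7969 -0.6041]  S=[0.6781]  K=[0.3476; -0.2203]  nu=[-2.2441]  x^+=[0.1556, -0.2149]  P^+=[0.4442 0.3558; 0.3558 0.6153]

H_jac[0,0] = 0.7969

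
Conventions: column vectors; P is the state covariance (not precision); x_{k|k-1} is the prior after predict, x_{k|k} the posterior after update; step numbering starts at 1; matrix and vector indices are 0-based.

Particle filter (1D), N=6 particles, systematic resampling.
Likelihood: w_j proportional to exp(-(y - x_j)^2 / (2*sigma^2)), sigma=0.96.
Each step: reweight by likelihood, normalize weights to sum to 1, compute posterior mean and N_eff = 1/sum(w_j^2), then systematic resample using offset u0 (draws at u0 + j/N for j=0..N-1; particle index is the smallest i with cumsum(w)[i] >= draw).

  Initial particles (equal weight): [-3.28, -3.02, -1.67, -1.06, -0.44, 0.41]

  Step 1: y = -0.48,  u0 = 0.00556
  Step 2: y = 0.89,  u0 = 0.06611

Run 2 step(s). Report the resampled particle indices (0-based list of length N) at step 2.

step 1: w=[0.0048, 0.0101, 0.1551, 0.2785, 0.3340, 0.2175]  mean=-0.6581  Neff=3.8366  idx=[1, 3, 3, 4, 4, 5]
step 2: w=[0.0001, 0.0668, 0.0668, 0.2013, 0.2013, 0.4638]  mean=-0.1289  Neff=3.2785  idx=[1, 3, 4, 5, 5, 5]

resampled_idx = [1, 3, 4, 5, 5, 5]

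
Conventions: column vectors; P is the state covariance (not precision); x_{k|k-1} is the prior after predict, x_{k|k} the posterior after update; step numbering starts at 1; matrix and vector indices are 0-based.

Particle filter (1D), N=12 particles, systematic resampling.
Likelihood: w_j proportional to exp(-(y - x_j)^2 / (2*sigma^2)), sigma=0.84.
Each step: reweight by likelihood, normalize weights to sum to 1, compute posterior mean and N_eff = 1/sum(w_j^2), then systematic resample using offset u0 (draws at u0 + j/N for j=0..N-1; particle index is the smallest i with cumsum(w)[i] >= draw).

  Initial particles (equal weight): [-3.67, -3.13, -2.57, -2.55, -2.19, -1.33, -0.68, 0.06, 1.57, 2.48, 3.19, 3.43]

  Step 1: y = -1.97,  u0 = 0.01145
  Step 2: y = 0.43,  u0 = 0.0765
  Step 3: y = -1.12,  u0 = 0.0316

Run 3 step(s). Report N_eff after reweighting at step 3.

N_eff = 11.9691

step 1: w=[0.0311, 0.0928, 0.1866, 0.1897, 0.2327, 0.1801, 0.0740, 0.0130, 0.0000, 0.0000, 0.0000, 0.0000]  mean=-2.1663  Neff=5.7935  idx=[0, 1, 2, 2, 3, 3, 4, 4, 4, 5, 5, 6]
step 2: w=[0.0000, 0.0002, 0.0025, 0.0025, 0.0028, 0.0028, 0.0115, 0.0115, 0.0115, 0.1660, 0.1660, 0.6227]  mean=-0.9683  Neff=2.2560  idx=[9, 9, 10, 10, 11, 11, 11, 11, 11, 11, 11, 11]
step 3: w=[0.0893, 0.0893, 0.0893, 0.0893, 0.0803, 0.0803, 0.0803, 0.0803, 0.0803, 0.0803, 0.0803, 0.0803]  mean=-0.9122  Neff=11.9691  idx=[0, 1, 2, 3, 4, 5, 6, 7, 8, 9, 10, 11]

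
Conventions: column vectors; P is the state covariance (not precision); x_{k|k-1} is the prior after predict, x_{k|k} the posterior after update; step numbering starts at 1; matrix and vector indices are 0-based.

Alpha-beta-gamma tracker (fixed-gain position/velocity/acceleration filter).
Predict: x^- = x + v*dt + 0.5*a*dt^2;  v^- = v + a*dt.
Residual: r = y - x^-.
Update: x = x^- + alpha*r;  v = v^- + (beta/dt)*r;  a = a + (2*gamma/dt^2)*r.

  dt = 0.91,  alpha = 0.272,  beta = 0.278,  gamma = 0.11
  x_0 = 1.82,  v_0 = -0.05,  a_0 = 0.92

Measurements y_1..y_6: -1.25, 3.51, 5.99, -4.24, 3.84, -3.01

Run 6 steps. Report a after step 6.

a_post = -2.5216

step 1: x_pred=2.1554  r=-3.4054  x^+=1.2292  v^+=-0.2531  a^+=0.0153
step 2: x_pred=1.0051  r=2.5049  x^+=1.6864  v^+=0.5260  a^+=0.6808
step 3: x_pred=2.4470  r=3.5430  x^+=3.4107  v^+=2.2279  a^+=1.6220
step 4: x_pred=6.1096  r=-10.3496  x^+=3.2945  v^+=0.5421  a^+=-1.1275
step 5: x_pred=3.3210  r=0.5190  x^+=3.4622  v^+=-0.3254  a^+=-0.9897
step 6: x_pred=2.7563  r=-5.7663  x^+=1.1879  v^+=-2.9876  a^+=-2.5216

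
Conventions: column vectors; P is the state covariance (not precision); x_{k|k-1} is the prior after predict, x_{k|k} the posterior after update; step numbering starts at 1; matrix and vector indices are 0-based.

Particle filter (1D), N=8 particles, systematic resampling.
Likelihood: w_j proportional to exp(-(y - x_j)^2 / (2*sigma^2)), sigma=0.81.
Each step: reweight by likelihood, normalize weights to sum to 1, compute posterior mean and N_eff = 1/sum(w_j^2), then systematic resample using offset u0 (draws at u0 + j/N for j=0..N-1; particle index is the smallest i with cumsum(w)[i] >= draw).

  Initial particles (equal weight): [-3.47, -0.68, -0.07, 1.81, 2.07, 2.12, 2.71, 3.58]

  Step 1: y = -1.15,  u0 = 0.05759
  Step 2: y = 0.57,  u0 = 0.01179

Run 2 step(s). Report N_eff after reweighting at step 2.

step 1: w=[0.0130, 0.6630, 0.3225, 0.0010, 0.0003, 0.0002, 0.0000, 0.0000]  mean=-0.5155  Neff=1.8391  idx=[1, 1, 1, 1, 1, 2, 2, 2]
step 2: w=[0.0818, 0.0818, 0.0818, 0.0818, 0.0818, 0.1970, 0.1970, 0.1970]  mean=-0.3195  Neff=6.6727  idx=[0, 1, 3, 4, 5, 6, 6, 7]

N_eff = 6.6727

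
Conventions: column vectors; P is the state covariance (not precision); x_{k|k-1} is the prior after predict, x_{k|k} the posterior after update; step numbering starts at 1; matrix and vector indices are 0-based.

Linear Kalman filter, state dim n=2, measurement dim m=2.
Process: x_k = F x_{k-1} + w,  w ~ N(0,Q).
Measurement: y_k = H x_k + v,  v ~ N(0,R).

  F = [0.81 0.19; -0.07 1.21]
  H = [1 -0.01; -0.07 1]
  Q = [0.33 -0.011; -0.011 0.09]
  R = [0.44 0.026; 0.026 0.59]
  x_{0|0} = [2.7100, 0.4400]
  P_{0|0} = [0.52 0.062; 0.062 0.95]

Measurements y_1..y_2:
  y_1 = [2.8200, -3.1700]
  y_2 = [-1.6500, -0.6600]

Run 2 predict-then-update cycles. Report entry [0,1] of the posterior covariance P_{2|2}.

P_post[0,1] = 0.0442

step 1: x^-=[2.2787, 0.3427]  P^-=[0.7246 0.2379; 0.2379 1.4729]  S=[1.1599 0.1986; 0.1986 2.0332]  K=[0.6172 0.0318; 0.0709 0.7093]  nu=[0.5447, -3.3532]  x^+=[2.5084, -1.9972]  P^+=[0.2729 0.0539; 0.0539 0.4241]
step 2: x^-=[1.6523, -2.5922]  P^-=[0.5410 0.1231; 0.1231 0.7032]  S=[0.9786 0.1043; 0.1043 1.2786]  K=[0.5492 0.0219; 0.0613 0.5382]  nu=[-3.3282, 2.0478]  x^+=[-0.1308, -1.6939]  P^+=[0.2427 0.0442; 0.0442 0.3222]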